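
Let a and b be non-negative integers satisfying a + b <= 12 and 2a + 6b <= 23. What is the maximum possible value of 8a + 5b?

88

The continuous relaxation peaks at (11.5, 0) with value 92.00; rounding to a feasible lattice point costs some objective.
(a,b)=(11,0): 1·11+1·0=11≤12, 2·11+6·0=22≤23, objective 88.
(a,b)=(10,0): 1·10+1·0=10≤12, 2·10+6·0=20≤23, objective 80.
Maximum is 88 at (a,b)=(11,0).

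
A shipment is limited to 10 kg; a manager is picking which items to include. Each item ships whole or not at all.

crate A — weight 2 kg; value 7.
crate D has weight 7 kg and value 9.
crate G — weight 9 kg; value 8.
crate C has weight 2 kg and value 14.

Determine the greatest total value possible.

23

crate A + crate C: weight 2 + 2 = 4 ≤ 10, value 7 + 14 = 21.
crate A + crate D: weight 2 + 7 = 9 ≤ 10, value 7 + 9 = 16.
crate D + crate C: weight 7 + 2 = 9 ≤ 10, value 9 + 14 = 23.
Best is crate D and crate C with total value 23.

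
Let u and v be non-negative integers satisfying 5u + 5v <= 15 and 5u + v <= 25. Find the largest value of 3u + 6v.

(u,v)=(0,3) is feasible, giving 18.
(u,v)=(1,2) is feasible, giving 15.
(u,v)=(0,2) is feasible, giving 12.
The best lattice point is (0,3), giving 18.

18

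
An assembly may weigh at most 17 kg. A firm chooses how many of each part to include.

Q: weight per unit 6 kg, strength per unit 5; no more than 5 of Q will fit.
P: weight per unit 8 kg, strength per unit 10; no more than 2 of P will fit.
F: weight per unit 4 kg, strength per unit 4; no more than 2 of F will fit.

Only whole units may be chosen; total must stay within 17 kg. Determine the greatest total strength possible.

20

Take 2×P: weight 16 ≤ 17, strength 2·10 = 20.
P has the best ratio (10/8) and is taken to its limit of 2; remaining capacity is filled optimally with the others.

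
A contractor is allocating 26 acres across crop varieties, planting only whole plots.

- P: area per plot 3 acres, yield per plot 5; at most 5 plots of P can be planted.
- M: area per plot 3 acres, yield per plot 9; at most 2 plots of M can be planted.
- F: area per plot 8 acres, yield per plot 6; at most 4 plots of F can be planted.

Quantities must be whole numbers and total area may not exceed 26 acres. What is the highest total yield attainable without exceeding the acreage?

5×P and 2×M: area 21 ≤ 26, yield 5·5 + 2·9 = 43.
4×P, 2×M, and 1×F: area 26 ≤ 26, yield 4·5 + 2·9 + 1·6 = 44.
Best is 44.

44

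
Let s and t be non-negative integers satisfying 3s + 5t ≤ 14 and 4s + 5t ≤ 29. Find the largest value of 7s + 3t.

The continuous relaxation peaks at (4.67, 0) with value 32.67; rounding to a feasible lattice point costs some objective.
(s,t)=(4,0): 3·4+5·0=12≤14, 4·4+5·0=16≤29, objective 28.
(s,t)=(3,1): 3·3+5·1=14≤14, 4·3+5·1=17≤29, objective 24.
(s,t)=(3,0): 3·3+5·0=9≤14, 4·3+5·0=12≤29, objective 21.
No feasible integer point exceeds 28.

28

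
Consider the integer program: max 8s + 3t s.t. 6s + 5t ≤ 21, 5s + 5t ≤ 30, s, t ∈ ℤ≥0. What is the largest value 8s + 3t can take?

Relaxing integrality, the LP optimum is 28.00 at (s,t) = (3.5, 0), which is not an integer point.
(s,t)=(3,0): 6·3+5·0=18≤21, 5·3+5·0=15≤30, objective 24.
(s,t)=(2,1): 6·2+5·1=17≤21, 5·2+5·1=15≤30, objective 19.
(s,t)=(2,0): 6·2+5·0=12≤21, 5·2+5·0=10≤30, objective 16.
No feasible integer point exceeds 24.

24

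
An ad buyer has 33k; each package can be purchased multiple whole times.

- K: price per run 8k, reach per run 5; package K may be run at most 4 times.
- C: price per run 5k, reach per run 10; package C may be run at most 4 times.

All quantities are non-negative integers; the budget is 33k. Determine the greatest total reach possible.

45

1×K and 4×C: price 28 ≤ 33, reach 1·5 + 4·10 = 45.
4×C: price 20 ≤ 33, reach 4·10 = 40.
Best is 45.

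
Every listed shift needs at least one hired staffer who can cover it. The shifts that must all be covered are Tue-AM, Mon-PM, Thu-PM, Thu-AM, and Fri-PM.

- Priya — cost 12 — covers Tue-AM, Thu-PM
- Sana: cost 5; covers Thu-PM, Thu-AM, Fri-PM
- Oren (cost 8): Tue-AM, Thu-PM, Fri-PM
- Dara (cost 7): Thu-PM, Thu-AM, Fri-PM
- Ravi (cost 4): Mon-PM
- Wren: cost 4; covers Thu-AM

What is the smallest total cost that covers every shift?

Choose Oren, Ravi, and Wren: together they cover Tue-AM, Mon-PM, Thu-PM, Thu-AM, Fri-PM — every shift.
Total cost: 8 + 4 + 4 = 16.

16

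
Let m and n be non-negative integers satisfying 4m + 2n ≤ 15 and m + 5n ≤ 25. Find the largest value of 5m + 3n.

19

Relaxing integrality, the LP optimum is 21.11 at (m,n) = (1.39, 4.72), which is not an integer point.
(m,n)=(2,3) is feasible, giving 19.
(m,n)=(1,4) is feasible, giving 17.
(m,n)=(2,2) is feasible, giving 16.
No feasible integer point exceeds 19.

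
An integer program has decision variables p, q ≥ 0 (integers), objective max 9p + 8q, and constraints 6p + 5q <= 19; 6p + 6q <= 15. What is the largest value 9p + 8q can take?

The continuous relaxation peaks at (2.5, 0) with value 22.50; rounding to a feasible lattice point costs some objective.
(p,q)=(2,0): 6·2+5·0=12≤19, 6·2+6·0=12≤15, objective 18.
(p,q)=(1,1): 6·1+5·1=11≤19, 6·1+6·1=12≤15, objective 17.
(p,q)=(1,0): 6·1+5·0=6≤19, 6·1+6·0=6≤15, objective 9.
Maximum is 18 at (p,q)=(2,0).

18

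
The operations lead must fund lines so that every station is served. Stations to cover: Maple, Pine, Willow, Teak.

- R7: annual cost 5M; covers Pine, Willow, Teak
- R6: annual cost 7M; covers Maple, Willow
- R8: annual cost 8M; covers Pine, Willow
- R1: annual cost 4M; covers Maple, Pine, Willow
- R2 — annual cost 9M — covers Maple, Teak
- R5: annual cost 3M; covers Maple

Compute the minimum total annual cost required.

8

This is an integer covering problem.
The greedy cost-per-new-station heuristic would pick R1 and R7 for 9, but a cheaper cover exists.
Choose R7 and R5: together they cover Maple, Pine, Willow, Teak — every station.
Total annual cost: 5 + 3 = 8.
No cover costs less than 8.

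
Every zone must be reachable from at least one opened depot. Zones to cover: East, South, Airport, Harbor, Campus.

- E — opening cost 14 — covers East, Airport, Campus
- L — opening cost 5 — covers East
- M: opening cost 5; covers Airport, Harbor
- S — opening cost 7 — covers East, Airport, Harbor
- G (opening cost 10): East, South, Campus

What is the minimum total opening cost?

This is an integer covering problem.
The greedy cost-per-new-zone heuristic would pick S and G for 17, but a cheaper cover exists.
Choose M and G: together they cover East, South, Airport, Harbor, Campus — every zone.
Total opening cost: 5 + 10 = 15.
No cover costs less than 15.

15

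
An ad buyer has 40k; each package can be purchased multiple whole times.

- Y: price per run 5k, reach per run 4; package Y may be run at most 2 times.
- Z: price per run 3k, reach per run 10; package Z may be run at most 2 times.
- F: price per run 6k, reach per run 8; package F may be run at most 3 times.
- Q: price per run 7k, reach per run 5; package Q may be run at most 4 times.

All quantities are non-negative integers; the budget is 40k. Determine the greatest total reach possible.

1×Y, 2×Z, 3×F, and 1×Q: price 36 ≤ 40, reach 1·4 + 2·10 + 3·8 + 1·5 = 53.
2×Z, 3×F, and 2×Q: price 38 ≤ 40, reach 2·10 + 3·8 + 2·5 = 54.
Best is 54.

54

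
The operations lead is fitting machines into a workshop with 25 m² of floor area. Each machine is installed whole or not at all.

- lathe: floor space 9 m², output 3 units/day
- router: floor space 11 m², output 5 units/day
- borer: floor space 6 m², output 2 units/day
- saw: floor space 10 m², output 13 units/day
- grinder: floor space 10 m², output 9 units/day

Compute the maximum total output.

This is an integer program with binary decision variables.
Allowing fractional choices, the relaxed optimum would be about 24.3, but machines are indivisible.
saw + grinder: floor space 10 + 10 = 20 ≤ 25, output 13 + 9 = 22.
lathe + borer + saw: floor space 9 + 6 + 10 = 25 ≤ 25, output 3 + 2 + 13 = 18.
router + saw: floor space 11 + 10 = 21 ≤ 25, output 5 + 13 = 18.
Best is saw and grinder with total output 22.

22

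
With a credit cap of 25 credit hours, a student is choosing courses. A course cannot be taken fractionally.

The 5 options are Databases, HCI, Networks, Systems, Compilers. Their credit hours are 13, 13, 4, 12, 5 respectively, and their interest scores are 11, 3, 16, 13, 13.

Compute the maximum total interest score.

42

Allowing fractional choices, the relaxed optimum would be about 45.4, but courses are indivisible.
Networks + Systems + Compilers: credit hours 4 + 12 + 5 = 21 ≤ 25, interest score 16 + 13 + 13 = 42.
Databases + Networks + Compilers: credit hours 13 + 4 + 5 = 22 ≤ 25, interest score 11 + 16 + 13 = 40.
Best is Networks, Systems, and Compilers with total interest score 42.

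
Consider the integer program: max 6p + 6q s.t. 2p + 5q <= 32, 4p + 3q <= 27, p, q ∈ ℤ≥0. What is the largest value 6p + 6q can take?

48

Relaxing integrality, the LP optimum is 48.43 at (p,q) = (2.79, 5.29), which is not an integer point.
(p,q)=(3,5): 2·3+5·5=31≤32, 4·3+3·5=27≤27, objective 48.
(p,q)=(3,4): 2·3+5·4=26≤32, 4·3+3·4=24≤27, objective 42.
(p,q)=(1,6): 2·1+5·6=32≤32, 4·1+3·6=22≤27, objective 42.
(p,q)=(2,5): 2·2+5·5=29≤32, 4·2+3·5=23≤27, objective 42.
Maximum is 48 at (p,q)=(3,5).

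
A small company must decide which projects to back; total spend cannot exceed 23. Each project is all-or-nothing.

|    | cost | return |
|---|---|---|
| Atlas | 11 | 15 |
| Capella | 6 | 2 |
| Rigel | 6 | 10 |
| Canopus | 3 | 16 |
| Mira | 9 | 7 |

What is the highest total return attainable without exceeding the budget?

41

Allowing fractional choices, the relaxed optimum would be about 43.3, but projects are indivisible.
Rigel + Canopus + Mira: cost 6 + 3 + 9 = 18 ≤ 23, return 10 + 16 + 7 = 33.
Atlas + Canopus + Mira: cost 11 + 3 + 9 = 23 ≤ 23, return 15 + 16 + 7 = 38.
Atlas + Rigel + Canopus: cost 11 + 6 + 3 = 20 ≤ 23, return 15 + 10 + 16 = 41.
Best is Atlas, Rigel, and Canopus with total return 41.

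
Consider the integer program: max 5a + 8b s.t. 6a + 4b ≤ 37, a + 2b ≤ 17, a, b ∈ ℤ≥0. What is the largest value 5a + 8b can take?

Relaxing integrality, the LP optimum is 68.75 at (a,b) = (0.75, 8.12), which is not an integer point.
(a,b)=(0,8): 6·0+4·8=32≤37, 1·0+2·8=16≤17, objective 64.
(a,b)=(1,7): 6·1+4·7=34≤37, 1·1+2·7=15≤17, objective 61.
(a,b)=(0,7): 6·0+4·7=28≤37, 1·0+2·7=14≤17, objective 56.
Maximum is 64 at (a,b)=(0,8).

64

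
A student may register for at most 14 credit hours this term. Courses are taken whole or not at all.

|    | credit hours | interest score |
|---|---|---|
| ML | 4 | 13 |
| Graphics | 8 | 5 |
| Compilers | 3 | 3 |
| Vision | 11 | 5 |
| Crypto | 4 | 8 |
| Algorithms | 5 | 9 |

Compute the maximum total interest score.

Take ML, Crypto, and Algorithms: credit hours 4 + 4 + 5 = 13 ≤ 14, interest score 13 + 8 + 9 = 30.
No other feasible combination does better.

30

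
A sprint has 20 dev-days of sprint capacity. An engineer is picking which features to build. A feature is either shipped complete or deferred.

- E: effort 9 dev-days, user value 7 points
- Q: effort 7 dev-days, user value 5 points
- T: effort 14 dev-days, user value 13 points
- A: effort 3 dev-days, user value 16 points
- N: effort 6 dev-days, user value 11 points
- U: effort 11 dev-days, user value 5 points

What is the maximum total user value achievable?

This is an integer program with binary decision variables.
Take E, A, and N: effort 9 + 3 + 6 = 18 ≤ 20, user value 7 + 16 + 11 = 34.
No other feasible combination does better.

34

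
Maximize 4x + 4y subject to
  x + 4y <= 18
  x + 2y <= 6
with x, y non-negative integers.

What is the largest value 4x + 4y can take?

24

(x,y)=(6,0): 1·6+4·0=6≤18, 1·6+2·0=6≤6, objective 24.
(x,y)=(5,0): 1·5+4·0=5≤18, 1·5+2·0=5≤6, objective 20.
Maximum is 24 at (x,y)=(6,0).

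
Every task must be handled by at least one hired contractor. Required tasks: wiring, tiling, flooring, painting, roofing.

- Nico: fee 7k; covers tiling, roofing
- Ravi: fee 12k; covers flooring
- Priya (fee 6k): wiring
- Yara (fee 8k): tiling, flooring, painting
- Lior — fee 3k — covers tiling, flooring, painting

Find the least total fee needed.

This is a weighted set-cover instance.
Choose Nico, Priya, and Lior: together they cover wiring, tiling, flooring, painting, roofing — every task.
Total fee: 7 + 6 + 3 = 16.

16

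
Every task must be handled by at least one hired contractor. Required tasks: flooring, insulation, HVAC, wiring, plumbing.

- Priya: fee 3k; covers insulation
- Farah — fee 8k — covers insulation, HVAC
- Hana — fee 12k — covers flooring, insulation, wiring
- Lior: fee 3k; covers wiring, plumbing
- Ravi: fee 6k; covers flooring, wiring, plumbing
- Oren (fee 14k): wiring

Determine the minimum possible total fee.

14

This is an integer covering problem.
The greedy cost-per-new-task heuristic would pick Lior, Priya, Ravi, and Farah for 20, but a cheaper cover exists.
Choose Farah and Ravi: together they cover flooring, insulation, HVAC, wiring, plumbing — every task.
Total fee: 8 + 6 = 14.
No cover costs less than 14.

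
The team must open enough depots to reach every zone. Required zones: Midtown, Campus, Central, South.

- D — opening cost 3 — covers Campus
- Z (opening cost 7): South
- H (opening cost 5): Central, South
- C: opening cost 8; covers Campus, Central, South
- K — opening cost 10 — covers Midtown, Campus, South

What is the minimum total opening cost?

15

Choose H and K: together they cover Midtown, Campus, Central, South — every zone.
Total opening cost: 5 + 10 = 15.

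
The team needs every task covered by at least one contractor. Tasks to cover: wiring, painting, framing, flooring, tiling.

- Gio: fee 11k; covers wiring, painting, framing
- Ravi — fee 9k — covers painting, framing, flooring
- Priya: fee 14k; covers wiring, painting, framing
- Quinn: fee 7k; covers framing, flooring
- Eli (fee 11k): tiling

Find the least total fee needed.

29

The greedy cost-per-new-task heuristic would pick Ravi, Gio, and Eli for 31, but a cheaper cover exists.
Choose Gio, Quinn, and Eli: together they cover wiring, painting, framing, flooring, tiling — every task.
Total fee: 11 + 7 + 11 = 29.
No cover costs less than 29.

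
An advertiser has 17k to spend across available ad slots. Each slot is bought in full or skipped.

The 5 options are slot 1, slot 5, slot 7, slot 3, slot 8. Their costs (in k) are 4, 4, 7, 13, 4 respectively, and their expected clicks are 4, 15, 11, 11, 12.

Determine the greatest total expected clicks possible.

This is an integer program with binary decision variables.
Allowing fractional choices, the relaxed optimum would be about 40.0, but ad slots are indivisible.
slot 1 + slot 5 + slot 8: cost 4 + 4 + 4 = 12 ≤ 17, expected clicks 4 + 15 + 12 = 31.
slot 1 + slot 5 + slot 7: cost 4 + 4 + 7 = 15 ≤ 17, expected clicks 4 + 15 + 11 = 30.
slot 5 + slot 7 + slot 8: cost 4 + 7 + 4 = 15 ≤ 17, expected clicks 15 + 11 + 12 = 38.
Best is slot 5, slot 7, and slot 8 with total expected clicks 38.

38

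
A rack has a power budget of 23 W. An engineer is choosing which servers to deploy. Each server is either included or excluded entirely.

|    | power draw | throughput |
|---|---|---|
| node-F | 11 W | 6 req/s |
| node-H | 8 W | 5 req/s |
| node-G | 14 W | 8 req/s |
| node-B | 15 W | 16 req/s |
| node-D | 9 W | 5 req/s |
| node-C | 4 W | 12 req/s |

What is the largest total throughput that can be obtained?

28

Treat it as a binary knapsack problem.
Take node-B and node-C: power draw 15 + 4 = 19 ≤ 23, throughput 16 + 12 = 28.
No other feasible combination does better.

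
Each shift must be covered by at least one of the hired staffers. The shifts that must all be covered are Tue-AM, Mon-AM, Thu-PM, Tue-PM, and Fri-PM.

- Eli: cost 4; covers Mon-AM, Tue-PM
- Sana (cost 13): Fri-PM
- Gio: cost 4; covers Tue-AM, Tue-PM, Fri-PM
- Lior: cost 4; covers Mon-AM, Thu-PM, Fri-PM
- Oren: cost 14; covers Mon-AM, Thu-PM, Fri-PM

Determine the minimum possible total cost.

8

Choose Gio and Lior: together they cover Tue-AM, Mon-AM, Thu-PM, Tue-PM, Fri-PM — every shift.
Total cost: 4 + 4 = 8.
No cover costs less than 8.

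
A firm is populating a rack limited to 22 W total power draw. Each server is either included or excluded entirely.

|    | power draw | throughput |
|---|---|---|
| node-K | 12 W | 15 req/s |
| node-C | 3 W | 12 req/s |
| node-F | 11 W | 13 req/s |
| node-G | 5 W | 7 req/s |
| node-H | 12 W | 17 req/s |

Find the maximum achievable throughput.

36

node-C + node-G + node-H: power draw 3 + 5 + 12 = 20 ≤ 22, throughput 12 + 7 + 17 = 36.
node-C + node-F + node-G: power draw 3 + 11 + 5 = 19 ≤ 22, throughput 12 + 13 + 7 = 32.
node-K + node-C + node-G: power draw 12 + 3 + 5 = 20 ≤ 22, throughput 15 + 12 + 7 = 34.
Best is node-C, node-G, and node-H with total throughput 36.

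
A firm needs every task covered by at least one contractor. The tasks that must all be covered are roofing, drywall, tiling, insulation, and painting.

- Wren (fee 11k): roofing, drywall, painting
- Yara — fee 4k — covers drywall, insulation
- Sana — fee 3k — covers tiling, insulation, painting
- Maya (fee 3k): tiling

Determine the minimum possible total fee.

This is a weighted set-cover instance.
Choose Wren and Sana: together they cover roofing, drywall, tiling, insulation, painting — every task.
Total fee: 11 + 3 = 14.

14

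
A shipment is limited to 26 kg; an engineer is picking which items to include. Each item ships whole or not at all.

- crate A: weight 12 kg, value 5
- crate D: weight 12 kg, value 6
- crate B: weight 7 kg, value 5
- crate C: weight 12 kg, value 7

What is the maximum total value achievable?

13

This is an integer program with binary decision variables.
crate A + crate C: weight 12 + 12 = 24 ≤ 26, value 5 + 7 = 12.
crate B + crate C: weight 7 + 12 = 19 ≤ 26, value 5 + 7 = 12.
crate D + crate C: weight 12 + 12 = 24 ≤ 26, value 6 + 7 = 13.
Best is crate D and crate C with total value 13.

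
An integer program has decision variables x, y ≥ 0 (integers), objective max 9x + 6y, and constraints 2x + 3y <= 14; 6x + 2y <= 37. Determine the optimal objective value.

Relaxing integrality, the LP optimum is 57.64 at (x,y) = (5.93, 0.714), which is not an integer point.
(x,y)=(6,0): 2·6+3·0=12≤14, 6·6+2·0=36≤37, objective 54.
(x,y)=(5,1): 2·5+3·1=13≤14, 6·5+2·1=32≤37, objective 51.
No feasible integer point exceeds 54.

54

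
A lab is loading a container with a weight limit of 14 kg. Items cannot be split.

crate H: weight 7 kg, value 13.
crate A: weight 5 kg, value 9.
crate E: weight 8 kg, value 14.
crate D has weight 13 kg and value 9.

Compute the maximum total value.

This is an integer program with binary decision variables.
Take crate A and crate E: weight 5 + 8 = 13 ≤ 14, value 9 + 14 = 23.
No other feasible combination does better.

23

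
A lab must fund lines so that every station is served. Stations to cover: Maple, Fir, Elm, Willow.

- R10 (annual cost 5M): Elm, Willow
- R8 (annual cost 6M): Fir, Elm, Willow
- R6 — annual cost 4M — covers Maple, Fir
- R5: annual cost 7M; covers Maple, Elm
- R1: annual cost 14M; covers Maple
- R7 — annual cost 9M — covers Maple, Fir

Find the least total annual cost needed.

The greedy cost-per-new-station heuristic would pick R8 and R6 for 10, but a cheaper cover exists.
Choose R10 and R6: together they cover Maple, Fir, Elm, Willow — every station.
Total annual cost: 5 + 4 = 9.
No cover costs less than 9.

9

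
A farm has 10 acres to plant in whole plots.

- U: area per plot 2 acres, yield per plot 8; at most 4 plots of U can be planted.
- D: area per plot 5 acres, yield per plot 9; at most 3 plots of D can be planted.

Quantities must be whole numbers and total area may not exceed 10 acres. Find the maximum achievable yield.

32

U has the best ratio (8/2); taking only U gives at most 4×8 = 32 (stopped by the supply cap of 4).
Optimal: 4×U: area 8 ≤ 10, yield 4·8 = 32.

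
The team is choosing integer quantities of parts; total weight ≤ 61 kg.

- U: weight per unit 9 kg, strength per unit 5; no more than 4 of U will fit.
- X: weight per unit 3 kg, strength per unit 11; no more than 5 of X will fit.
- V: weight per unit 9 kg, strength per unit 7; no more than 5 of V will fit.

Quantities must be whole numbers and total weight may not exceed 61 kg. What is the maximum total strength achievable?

5×X and 5×V: weight 60 ≤ 61, strength 5·11 + 5·7 = 90.
1×U, 5×X, and 4×V: weight 60 ≤ 61, strength 1·5 + 5·11 + 4·7 = 88.
Best is 90.

90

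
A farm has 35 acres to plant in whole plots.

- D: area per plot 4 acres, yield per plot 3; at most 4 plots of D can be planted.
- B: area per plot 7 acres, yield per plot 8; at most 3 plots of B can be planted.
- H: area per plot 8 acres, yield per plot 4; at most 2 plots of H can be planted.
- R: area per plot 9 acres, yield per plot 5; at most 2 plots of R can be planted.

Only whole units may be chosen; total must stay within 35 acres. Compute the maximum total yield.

33

Take 3×D and 3×B: area 33 ≤ 35, yield 3·3 + 3·8 = 33.
B has the best ratio (8/7) and is taken to its limit of 3; remaining capacity is filled optimally with the others.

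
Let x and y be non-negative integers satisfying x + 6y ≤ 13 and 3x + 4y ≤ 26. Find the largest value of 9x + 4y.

72

(x,y)=(8,0): 1·8+6·0=8≤13, 3·8+4·0=24≤26, objective 72.
(x,y)=(7,1): 1·7+6·1=13≤13, 3·7+4·1=25≤26, objective 67.
(x,y)=(7,0): 1·7+6·0=7≤13, 3·7+4·0=21≤26, objective 63.
The best lattice point is (8,0), giving 72.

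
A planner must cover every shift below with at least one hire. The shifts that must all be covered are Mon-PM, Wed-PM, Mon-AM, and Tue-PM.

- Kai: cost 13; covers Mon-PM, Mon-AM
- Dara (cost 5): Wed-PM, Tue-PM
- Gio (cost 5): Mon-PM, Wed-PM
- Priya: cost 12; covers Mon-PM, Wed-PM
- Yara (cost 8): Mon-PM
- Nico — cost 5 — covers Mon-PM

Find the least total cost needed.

18

This is a weighted set-cover instance.
Choose Kai and Dara: together they cover Mon-PM, Wed-PM, Mon-AM, Tue-PM — every shift.
Total cost: 13 + 5 = 18.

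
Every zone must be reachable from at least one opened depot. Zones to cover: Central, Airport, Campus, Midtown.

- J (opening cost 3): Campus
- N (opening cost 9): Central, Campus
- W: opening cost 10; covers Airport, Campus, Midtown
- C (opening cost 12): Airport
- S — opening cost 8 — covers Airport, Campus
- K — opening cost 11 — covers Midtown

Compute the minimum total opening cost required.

The greedy cost-per-new-zone heuristic would pick J, W, and N for 22, but a cheaper cover exists.
Choose N and W: together they cover Central, Airport, Campus, Midtown — every zone.
Total opening cost: 9 + 10 = 19.
No cover costs less than 19.

19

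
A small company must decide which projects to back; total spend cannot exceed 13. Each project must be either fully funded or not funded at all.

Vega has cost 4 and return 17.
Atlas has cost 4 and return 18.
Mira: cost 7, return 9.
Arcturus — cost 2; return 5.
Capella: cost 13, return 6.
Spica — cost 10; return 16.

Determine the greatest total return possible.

Vega + Atlas: cost 4 + 4 = 8 ≤ 13, return 17 + 18 = 35.
Vega + Atlas + Arcturus: cost 4 + 4 + 2 = 10 ≤ 13, return 17 + 18 + 5 = 40.
Best is Vega, Atlas, and Arcturus with total return 40.

40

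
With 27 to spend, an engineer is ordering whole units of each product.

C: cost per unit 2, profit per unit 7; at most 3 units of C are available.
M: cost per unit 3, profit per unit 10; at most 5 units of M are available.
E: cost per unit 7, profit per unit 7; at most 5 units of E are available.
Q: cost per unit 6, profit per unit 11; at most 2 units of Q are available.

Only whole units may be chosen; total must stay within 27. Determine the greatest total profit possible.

82

This is a bounded integer knapsack.
C has the best ratio (7/2); taking only C gives at most 3×7 = 21 (stopped by the supply cap of 3).
Mixing does better — 3×C, 5×M, and 1×Q: cost 27 ≤ 27, profit 3·7 + 5·10 + 1·11 = 82.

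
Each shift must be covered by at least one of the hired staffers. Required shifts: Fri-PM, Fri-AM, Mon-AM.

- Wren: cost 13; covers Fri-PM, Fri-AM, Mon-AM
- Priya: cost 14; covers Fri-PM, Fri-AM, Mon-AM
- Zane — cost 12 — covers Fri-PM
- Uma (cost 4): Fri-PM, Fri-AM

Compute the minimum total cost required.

This is an integer covering problem.
The greedy cost-per-new-shift heuristic would pick Uma and Wren for 17, but a cheaper cover exists.
Wren alone covers Fri-PM, Fri-AM, Mon-AM — every shift.
Total cost: 13.
No cover costs less than 13.

13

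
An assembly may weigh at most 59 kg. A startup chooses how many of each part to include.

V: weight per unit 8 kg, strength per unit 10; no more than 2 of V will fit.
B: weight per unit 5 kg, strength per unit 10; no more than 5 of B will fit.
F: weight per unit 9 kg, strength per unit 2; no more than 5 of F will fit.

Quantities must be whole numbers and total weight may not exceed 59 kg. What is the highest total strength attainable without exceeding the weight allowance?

74

This is a bounded integer knapsack.
2×V, 5×B, and 1×F: weight 50 ≤ 59, strength 2·10 + 5·10 + 1·2 = 72.
2×V, 5×B, and 2×F: weight 59 ≤ 59, strength 2·10 + 5·10 + 2·2 = 74.
Best is 74.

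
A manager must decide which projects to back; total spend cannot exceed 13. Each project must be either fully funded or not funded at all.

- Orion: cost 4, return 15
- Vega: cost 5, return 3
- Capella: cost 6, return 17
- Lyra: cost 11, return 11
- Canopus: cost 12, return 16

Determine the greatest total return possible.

Allowing fractional choices, the relaxed optimum would be about 36.0, but projects are indivisible.
Vega + Capella: cost 5 + 6 = 11 ≤ 13, return 3 + 17 = 20.
Orion + Capella: cost 4 + 6 = 10 ≤ 13, return 15 + 17 = 32.
Best is Orion and Capella with total return 32.

32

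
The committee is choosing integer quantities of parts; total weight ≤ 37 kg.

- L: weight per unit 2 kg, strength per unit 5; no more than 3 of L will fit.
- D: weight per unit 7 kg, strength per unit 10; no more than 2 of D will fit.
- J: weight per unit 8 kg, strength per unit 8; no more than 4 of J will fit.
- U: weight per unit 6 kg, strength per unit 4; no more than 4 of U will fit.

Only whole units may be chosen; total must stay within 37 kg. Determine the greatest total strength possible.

This is a bounded integer knapsack.
3×L, 2×D, and 2×J: weight 36 ≤ 37, strength 3·5 + 2·10 + 2·8 = 51.
3×L, 1×D, and 3×J: weight 37 ≤ 37, strength 3·5 + 1·10 + 3·8 = 49.
Best is 51.

51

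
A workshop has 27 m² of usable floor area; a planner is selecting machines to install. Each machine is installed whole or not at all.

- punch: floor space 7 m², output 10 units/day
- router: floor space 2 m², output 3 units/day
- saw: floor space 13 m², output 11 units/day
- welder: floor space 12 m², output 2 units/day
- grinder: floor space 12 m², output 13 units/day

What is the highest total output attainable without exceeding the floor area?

Take router, saw, and grinder: floor space 2 + 13 + 12 = 27 ≤ 27, output 3 + 11 + 13 = 27.
No other feasible combination does better.

27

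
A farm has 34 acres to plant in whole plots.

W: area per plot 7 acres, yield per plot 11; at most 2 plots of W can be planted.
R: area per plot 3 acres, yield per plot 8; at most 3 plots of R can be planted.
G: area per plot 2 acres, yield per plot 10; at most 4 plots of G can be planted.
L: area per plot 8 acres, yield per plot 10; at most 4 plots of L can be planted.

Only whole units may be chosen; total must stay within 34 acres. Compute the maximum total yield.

Take 2×W, 3×R, and 4×G: area 31 ≤ 34, yield 2·11 + 3·8 + 4·10 = 86.
G has the best ratio (10/2) and is taken to its limit of 4; remaining capacity is filled optimally with the others.

86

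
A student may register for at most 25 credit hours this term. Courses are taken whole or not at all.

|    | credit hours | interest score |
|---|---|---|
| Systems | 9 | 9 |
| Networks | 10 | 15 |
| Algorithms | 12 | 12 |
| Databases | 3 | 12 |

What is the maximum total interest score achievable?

39

Treat it as a binary knapsack problem.
Take Networks, Algorithms, and Databases: credit hours 10 + 12 + 3 = 25 ≤ 25, interest score 15 + 12 + 12 = 39.
No other feasible combination does better.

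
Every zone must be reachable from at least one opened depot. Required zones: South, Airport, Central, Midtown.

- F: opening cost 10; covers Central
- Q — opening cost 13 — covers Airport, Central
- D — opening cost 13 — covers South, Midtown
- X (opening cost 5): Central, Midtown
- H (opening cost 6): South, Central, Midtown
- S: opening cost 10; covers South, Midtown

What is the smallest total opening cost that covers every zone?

19

This is an integer covering problem.
Choose Q and H: together they cover South, Airport, Central, Midtown — every zone.
Total opening cost: 13 + 6 = 19.
No cover costs less than 19.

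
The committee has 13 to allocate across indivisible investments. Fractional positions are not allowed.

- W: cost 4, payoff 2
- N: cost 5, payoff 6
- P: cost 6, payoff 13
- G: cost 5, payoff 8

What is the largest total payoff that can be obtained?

21

This is a 0-1 knapsack instance.
Take P and G: cost 6 + 5 = 11 ≤ 13, payoff 13 + 8 = 21.
No other feasible combination does better.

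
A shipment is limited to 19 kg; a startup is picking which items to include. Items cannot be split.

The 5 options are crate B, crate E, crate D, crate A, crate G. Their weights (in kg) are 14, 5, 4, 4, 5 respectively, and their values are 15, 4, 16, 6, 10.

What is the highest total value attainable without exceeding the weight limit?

crate B + crate D: weight 14 + 4 = 18 ≤ 19, value 15 + 16 = 31.
crate E + crate D + crate A + crate G: weight 5 + 4 + 4 + 5 = 18 ≤ 19, value 4 + 16 + 6 + 10 = 36.
crate D + crate A + crate G: weight 4 + 4 + 5 = 13 ≤ 19, value 16 + 6 + 10 = 32.
Best is crate E, crate D, crate A, and crate G with total value 36.

36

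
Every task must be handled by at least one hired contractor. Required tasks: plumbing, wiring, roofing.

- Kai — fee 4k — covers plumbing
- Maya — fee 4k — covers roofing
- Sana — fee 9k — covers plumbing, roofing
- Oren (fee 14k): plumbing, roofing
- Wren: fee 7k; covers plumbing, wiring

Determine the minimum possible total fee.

This is an integer covering problem.
Choose Maya and Wren: together they cover plumbing, wiring, roofing — every task.
Total fee: 4 + 7 = 11.
No cover costs less than 11.

11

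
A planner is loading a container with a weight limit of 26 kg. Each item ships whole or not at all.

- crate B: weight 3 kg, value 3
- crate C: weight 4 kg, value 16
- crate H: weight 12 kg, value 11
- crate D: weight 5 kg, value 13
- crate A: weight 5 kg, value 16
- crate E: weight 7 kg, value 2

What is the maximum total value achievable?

56

This is an integer program with binary decision variables.
Allowing fractional choices, the relaxed optimum would be about 56.2, but items are indivisible.
crate C + crate H + crate D + crate A: weight 4 + 12 + 5 + 5 = 26 ≤ 26, value 16 + 11 + 13 + 16 = 56.
crate B + crate C + crate D + crate A: weight 3 + 4 + 5 + 5 = 17 ≤ 26, value 3 + 16 + 13 + 16 = 48.
crate B + crate C + crate D + crate A + crate E: weight 3 + 4 + 5 + 5 + 7 = 24 ≤ 26, value 3 + 16 + 13 + 16 + 2 = 50.
Best is crate C, crate H, crate D, and crate A with total value 56.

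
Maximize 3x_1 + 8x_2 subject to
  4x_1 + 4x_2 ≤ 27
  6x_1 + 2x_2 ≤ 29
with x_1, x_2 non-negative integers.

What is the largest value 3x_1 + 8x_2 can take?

48

(x_1,x_2)=(0,6) is feasible, giving 48.
(x_1,x_2)=(1,5) is feasible, giving 43.
(x_1,x_2)=(0,5) is feasible, giving 40.
The best lattice point is (0,6), giving 48.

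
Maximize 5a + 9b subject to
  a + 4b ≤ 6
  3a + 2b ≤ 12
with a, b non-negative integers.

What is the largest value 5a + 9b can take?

20

Relaxing integrality, the LP optimum is 23.40 at (a,b) = (3.6, 0.6), which is not an integer point.
(a,b)=(4,0): 1·4+4·0=4≤6, 3·4+2·0=12≤12, objective 20.
(a,b)=(2,1): 1·2+4·1=6≤6, 3·2+2·1=8≤12, objective 19.
(a,b)=(3,0): 1·3+4·0=3≤6, 3·3+2·0=9≤12, objective 15.
No feasible integer point exceeds 20.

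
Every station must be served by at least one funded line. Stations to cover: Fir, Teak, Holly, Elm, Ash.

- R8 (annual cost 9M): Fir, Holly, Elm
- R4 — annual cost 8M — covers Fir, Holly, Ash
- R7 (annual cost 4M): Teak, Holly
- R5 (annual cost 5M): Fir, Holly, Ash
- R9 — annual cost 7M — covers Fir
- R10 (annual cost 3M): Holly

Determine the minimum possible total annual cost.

Choose R8, R7, and R5: together they cover Fir, Teak, Holly, Elm, Ash — every station.
Total annual cost: 9 + 4 + 5 = 18.
No cover costs less than 18.

18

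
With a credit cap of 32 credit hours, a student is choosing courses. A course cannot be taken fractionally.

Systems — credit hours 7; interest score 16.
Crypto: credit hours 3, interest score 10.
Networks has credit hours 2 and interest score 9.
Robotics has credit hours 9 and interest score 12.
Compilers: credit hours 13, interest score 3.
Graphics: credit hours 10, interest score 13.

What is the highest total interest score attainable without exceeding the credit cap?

60

Systems + Crypto + Robotics + Graphics: credit hours 7 + 3 + 9 + 10 = 29 ≤ 32, interest score 16 + 10 + 12 + 13 = 51.
Systems + Crypto + Networks + Robotics + Graphics: credit hours 7 + 3 + 2 + 9 + 10 = 31 ≤ 32, interest score 16 + 10 + 9 + 12 + 13 = 60.
Best is Systems, Crypto, Networks, Robotics, and Graphics with total interest score 60.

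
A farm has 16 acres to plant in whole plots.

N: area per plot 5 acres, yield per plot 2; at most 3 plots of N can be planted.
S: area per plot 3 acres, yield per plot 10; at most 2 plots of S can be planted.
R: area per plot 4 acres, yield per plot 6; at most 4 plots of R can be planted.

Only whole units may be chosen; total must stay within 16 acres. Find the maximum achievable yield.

32

This is a bounded integer knapsack.
Take 2×S and 2×R: area 14 ≤ 16, yield 2·10 + 2·6 = 32.
S has the best ratio (10/3) and is taken to its limit of 2; remaining capacity is filled optimally with the others.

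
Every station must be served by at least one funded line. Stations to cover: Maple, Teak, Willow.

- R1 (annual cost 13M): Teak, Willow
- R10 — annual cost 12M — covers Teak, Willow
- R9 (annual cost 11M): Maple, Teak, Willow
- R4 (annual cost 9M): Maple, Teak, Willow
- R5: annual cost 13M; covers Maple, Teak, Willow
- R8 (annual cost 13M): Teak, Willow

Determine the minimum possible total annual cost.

R4 alone covers Maple, Teak, Willow — every station.
Total annual cost: 9.

9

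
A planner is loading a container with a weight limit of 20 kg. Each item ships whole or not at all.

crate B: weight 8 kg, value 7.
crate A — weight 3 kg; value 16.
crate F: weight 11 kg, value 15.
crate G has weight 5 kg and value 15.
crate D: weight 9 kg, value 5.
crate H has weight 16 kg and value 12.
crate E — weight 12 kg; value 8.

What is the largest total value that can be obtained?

Allowing fractional choices, the relaxed optimum would be about 46.9, but items are indivisible.
crate A + crate G + crate E: weight 3 + 5 + 12 = 20 ≤ 20, value 16 + 15 + 8 = 39.
crate A + crate F + crate G: weight 3 + 11 + 5 = 19 ≤ 20, value 16 + 15 + 15 = 46.
crate B + crate A + crate G: weight 8 + 3 + 5 = 16 ≤ 20, value 7 + 16 + 15 = 38.
Best is crate A, crate F, and crate G with total value 46.

46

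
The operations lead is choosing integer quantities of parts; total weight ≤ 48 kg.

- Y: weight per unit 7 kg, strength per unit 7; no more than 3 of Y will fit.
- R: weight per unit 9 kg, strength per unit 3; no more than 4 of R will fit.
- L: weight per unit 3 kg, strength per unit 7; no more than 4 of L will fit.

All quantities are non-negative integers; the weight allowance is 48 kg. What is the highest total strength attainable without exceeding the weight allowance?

3×Y and 4×L: weight 33 ≤ 48, strength 3·7 + 4·7 = 49.
3×Y, 1×R, and 4×L: weight 42 ≤ 48, strength 3·7 + 1·3 + 4·7 = 52.
Best is 52.

52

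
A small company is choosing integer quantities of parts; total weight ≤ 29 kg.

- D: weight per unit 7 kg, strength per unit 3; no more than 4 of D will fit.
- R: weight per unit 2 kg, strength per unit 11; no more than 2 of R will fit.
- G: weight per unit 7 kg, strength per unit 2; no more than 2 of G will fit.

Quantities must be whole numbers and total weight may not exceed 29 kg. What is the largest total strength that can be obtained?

This is a bounded integer knapsack.
R has the best ratio (11/2); taking only R gives at most 2×11 = 22 (stopped by the supply cap of 2).
Mixing does better — 3×D and 2×R: weight 25 ≤ 29, strength 3·3 + 2·11 = 31.

31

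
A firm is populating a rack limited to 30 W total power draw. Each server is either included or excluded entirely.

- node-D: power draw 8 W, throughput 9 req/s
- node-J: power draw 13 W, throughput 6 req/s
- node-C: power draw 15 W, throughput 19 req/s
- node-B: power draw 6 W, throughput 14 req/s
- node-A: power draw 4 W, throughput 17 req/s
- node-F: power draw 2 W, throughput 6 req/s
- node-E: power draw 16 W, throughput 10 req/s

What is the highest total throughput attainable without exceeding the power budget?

Take node-C, node-B, node-A, and node-F: power draw 15 + 6 + 4 + 2 = 27 ≤ 30, throughput 19 + 14 + 17 + 6 = 56.
No other feasible combination does better.

56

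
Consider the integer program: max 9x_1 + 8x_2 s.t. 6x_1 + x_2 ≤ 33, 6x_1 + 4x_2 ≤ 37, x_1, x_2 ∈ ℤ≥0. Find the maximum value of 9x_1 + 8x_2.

72

The continuous relaxation peaks at (0, 9.25) with value 74.00; rounding to a feasible lattice point costs some objective.
(x_1,x_2)=(0,9): 6·0+1·9=9≤33, 6·0+4·9=36≤37, objective 72.
(x_1,x_2)=(0,8): 6·0+1·8=8≤33, 6·0+4·8=32≤37, objective 64.
The best lattice point is (0,9), giving 72.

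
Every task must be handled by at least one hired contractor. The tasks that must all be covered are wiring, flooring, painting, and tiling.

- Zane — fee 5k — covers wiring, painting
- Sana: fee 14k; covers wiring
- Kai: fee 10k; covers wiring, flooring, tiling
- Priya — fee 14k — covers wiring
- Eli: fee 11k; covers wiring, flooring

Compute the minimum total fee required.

Choose Zane and Kai: together they cover wiring, flooring, painting, tiling — every task.
Total fee: 5 + 10 = 15.
No cover costs less than 15.

15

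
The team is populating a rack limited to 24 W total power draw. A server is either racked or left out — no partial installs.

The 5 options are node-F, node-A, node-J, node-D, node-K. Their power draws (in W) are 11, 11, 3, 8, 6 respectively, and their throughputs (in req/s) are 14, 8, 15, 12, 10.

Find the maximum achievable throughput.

41

node-F + node-J + node-K: power draw 11 + 3 + 6 = 20 ≤ 24, throughput 14 + 15 + 10 = 39.
node-F + node-J + node-D: power draw 11 + 3 + 8 = 22 ≤ 24, throughput 14 + 15 + 12 = 41.
Best is node-F, node-J, and node-D with total throughput 41.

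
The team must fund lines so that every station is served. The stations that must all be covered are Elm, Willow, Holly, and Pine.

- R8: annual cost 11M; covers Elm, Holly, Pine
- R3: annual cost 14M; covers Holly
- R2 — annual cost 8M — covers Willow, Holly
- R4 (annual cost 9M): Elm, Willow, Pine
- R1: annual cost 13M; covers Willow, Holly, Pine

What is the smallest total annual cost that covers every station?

Choose R2 and R4: together they cover Elm, Willow, Holly, Pine — every station.
Total annual cost: 8 + 9 = 17.
No cover costs less than 17.

17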